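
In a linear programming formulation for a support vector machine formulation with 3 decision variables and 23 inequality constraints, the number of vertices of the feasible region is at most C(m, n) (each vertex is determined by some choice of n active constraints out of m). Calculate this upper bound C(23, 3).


Each vertex corresponds to some choice of n active constraints out of m, so the number of vertices is at most C(m, n) = m! / (n!(m-n)!).
m = 23, n = 3
Numerator: 23 * 22 * 21
Denominator: 3! = 6
C(23, 3) = 1771


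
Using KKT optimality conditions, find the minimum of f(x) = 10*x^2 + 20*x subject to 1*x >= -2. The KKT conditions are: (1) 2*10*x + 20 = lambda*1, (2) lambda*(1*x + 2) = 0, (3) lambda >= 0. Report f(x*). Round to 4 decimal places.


Step 1: Try lambda = 0 (constraint inactive).
Stationarity: 2*10*x + 20 = 0
x* = -20/(2*10) = -1.0
Check constraint: 1*-1.0 = -1.0 >= -2 -- satisfied.
Step 2: Compute optimal value.
f(x*) = 10*(-1.0)^2 + 20*(-1.0) = -10.0


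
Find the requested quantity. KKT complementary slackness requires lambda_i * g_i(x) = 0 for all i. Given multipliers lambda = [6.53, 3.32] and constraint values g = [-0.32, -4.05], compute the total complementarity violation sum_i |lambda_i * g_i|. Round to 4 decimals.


KKT complementary slackness check:
lambda_1 * g_1 = 6.53 * -0.32 = -2.0896
lambda_2 * g_2 = 3.32 * -4.05 = -13.446
Total violation = 2.0896 + 13.446 = 15.5356


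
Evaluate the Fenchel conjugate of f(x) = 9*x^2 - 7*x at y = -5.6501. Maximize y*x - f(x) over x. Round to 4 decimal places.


f*(y) = sup_x {y*x - a*x^2 - b*x} = sup_x {(y-b)*x - a*x^2}
FOC: (y - b) - 2a*x = 0 => x* = (y - b)/(2a)
x* = (-5.6501 + 7)/(2*9) = 0.075
f*(-5.6501) = (y-b)^2/(4a) = (-5.6501 + 7)^2/(4*9)
= 1.8222/36 = 0.0506


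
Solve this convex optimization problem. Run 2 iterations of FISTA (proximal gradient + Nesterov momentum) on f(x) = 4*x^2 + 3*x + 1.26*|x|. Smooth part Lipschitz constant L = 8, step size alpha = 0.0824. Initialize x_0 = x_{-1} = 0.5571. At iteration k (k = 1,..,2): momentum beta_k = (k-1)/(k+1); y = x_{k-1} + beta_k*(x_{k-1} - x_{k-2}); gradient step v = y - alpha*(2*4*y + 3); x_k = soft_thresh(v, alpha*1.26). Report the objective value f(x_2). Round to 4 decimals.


FISTA on f(x) = 4*x^2 + 3*x + 1.26*|x|
L = 8, alpha = 0.0824
Iteration 1: beta = 0.0, y = 0.5571 + 0.0*(0.5571 - 0.5571) = 0.5571
  grad(y) = 7.4568, v = y - alpha*grad = -0.0573
  prox(v) = soft_thresh(-0.0573, 0.1038) = 0.0
Iteration 2: beta = 0.3333, y = 0.0 + 0.3333*(0.0 - 0.5571) = -0.1857
  grad(y) = 1.5144, v = y - alpha*grad = -0.3105
  prox(v) = soft_thresh(-0.3105, 0.1038) = -0.2067
f(x_2) = 4*(-0.2067)^2 + 3*(-0.2067) + 1.26*|-0.2067| = -0.1888


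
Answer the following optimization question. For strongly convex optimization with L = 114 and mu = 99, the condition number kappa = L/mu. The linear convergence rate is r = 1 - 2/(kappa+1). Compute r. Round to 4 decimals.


Step 1: Compute the condition number.
kappa = L/mu = 114/99 = 1.1515
Step 2: Compute the convergence rate.
r = 1 - 2/(kappa + 1) = 1 - 2*mu/(L + mu) = (L - mu)/(L + mu) = 15/213 = 0.0704


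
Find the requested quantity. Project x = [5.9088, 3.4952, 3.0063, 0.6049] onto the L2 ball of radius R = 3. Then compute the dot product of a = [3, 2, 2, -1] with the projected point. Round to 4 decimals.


Step 1: Compute ||x|| (intermediates to 6 decimals).
||x|| = sqrt(5.9088^2 + 3.4952^2 + 3.0063^2 + 0.6049^2) = 7.518915
Step 2: Project.
Since ||x|| > R, scale = R/||x|| = 3/7.518915 = 0.398994, proj(x) = scale * x
proj(x) = [2.357576, 1.394564, 1.199496, 0.241351]
Step 3: Dot product.
a^T * proj(x) = 3*2.357576 + 2*1.394564 + 2*1.199496 - 1*0.241351 = 12.0195


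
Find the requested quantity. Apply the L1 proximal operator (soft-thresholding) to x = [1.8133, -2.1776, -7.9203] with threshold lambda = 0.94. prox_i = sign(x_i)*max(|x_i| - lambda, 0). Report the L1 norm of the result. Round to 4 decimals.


Soft-thresholding with lambda = 0.94:
prox(1.8133) = sign(1.8133)*max(|1.8133| - 0.94, 0) = 0.8733
prox(-2.1776) = sign(-2.1776)*max(|-2.1776| - 0.94, 0) = -1.2376
prox(-7.9203) = sign(-7.9203)*max(|-7.9203| - 0.94, 0) = -6.9803
prox(x) = [0.8733, -1.2376, -6.9803]
||prox(x)||_1 = 0.8733 + 1.2376 + 6.9803 = 9.0912


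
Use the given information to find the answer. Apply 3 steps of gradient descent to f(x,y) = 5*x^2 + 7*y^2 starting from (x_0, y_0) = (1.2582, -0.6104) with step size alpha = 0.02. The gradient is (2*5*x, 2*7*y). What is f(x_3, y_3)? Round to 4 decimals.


Gradient descent on f(x,y) = 5*x^2 + 7*y^2.
Starting point: (1.2582, -0.6104), alpha = 0.02
Step 1: grad_x = 2*5*1.2582 = 12.582, grad_y = 2*7*-0.6104 = -8.5456
  x_1 = 1.2582 - 0.02*12.582 = 1.0066
  y_1 = -0.6104 - 0.02*-8.5456 = -0.4395
Step 2: grad_x = 2*5*1.0066 = 10.0656, grad_y = 2*7*-0.4395 = -6.1528
  x_2 = 1.0066 - 0.02*10.0656 = 0.8052
  y_2 = -0.4395 - 0.02*-6.1528 = -0.3164
Step 3: grad_x = 2*5*0.8052 = 8.0525, grad_y = 2*7*-0.3164 = -4.43
  x_3 = 0.8052 - 0.02*8.0525 = 0.6442
  y_3 = -0.3164 - 0.02*-4.43 = -0.2278
f(0.6442, -0.2278) = 5*0.6442^2 + 7*(-0.2278)^2 = 2.4383


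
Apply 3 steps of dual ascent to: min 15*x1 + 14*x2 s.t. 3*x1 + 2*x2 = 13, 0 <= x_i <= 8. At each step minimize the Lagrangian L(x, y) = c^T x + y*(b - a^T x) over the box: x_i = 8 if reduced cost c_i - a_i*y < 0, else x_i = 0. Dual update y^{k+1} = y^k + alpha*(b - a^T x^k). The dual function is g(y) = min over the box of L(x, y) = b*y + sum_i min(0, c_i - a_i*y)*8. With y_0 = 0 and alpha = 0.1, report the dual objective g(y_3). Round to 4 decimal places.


Dual ascent for LP: min 15*x1 + 14*x2, 3*x1 + 2*x2 = 13, 0 <= x_i <= 8
Step 1: y^k = 0.0, reduced costs: (15.0, 14.0)
  x^k = (0.0, 0.0), subgradient = b - a^T x = 13.0
  y^{k+1} = 0.0 + 0.1*13.0 = 1.3
Step 2: y^k = 1.3, reduced costs: (11.1, 11.4)
  x^k = (0.0, 0.0), subgradient = b - a^T x = 13.0
  y^{k+1} = 1.3 + 0.1*13.0 = 2.6
Step 3: y^k = 2.6, reduced costs: (7.2, 8.8)
  x^k = (0.0, 0.0), subgradient = b - a^T x = 13.0
  y^{k+1} = 2.6 + 0.1*13.0 = 3.9
Dual objective at y_3 = 3.9: reduced costs (3.3, 6.2), box minimizer x = (0.0, 0.0)
g(y_3) = b*y + (c1 - a1*y)*x1 + (c2 - a2*y)*x2 = 13*3.9 + 3.3*0.0 + 6.2*0.0 = 50.7 + 0.0 + 0.0 = 50.7


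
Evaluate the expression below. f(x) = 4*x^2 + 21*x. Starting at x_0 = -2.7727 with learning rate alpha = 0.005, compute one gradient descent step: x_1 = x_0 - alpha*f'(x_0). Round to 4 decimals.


We compute the gradient at x_0 and apply the update.
f'(x) = 8*x + 21
f'(-2.7727) = 8*-2.7727 + 21 = -1.1816
x_1 = -2.7727 - 0.005*-1.1816 = -2.7668


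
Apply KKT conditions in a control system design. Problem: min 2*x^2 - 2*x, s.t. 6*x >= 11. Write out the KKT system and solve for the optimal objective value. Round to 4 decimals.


Step 1: Try lambda = 0 (constraint inactive).
x_unc = 2/(2*2) = 0.5
Check: 6*0.5 = 3.0 < 11 -- violated!
Step 2: Constraint must be active: 6*x = 11
x* = 11/6 = 1.8333 (rounded; the exact value 11/6 is used below)
lambda = (2*2*(11/6) - 2)/6 = 0.8889
Step 3: Compute optimal value.
f(x*) = 2*(11/6)^2 - 2*(11/6) = 3.0556


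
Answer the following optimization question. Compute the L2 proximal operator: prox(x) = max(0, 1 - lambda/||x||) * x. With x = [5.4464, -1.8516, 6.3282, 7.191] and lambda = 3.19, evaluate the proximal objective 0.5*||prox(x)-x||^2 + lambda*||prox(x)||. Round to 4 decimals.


Step 1: Compute ||x||.
||x|| = 11.1736
Step 2: Compute scaling factor.
scale = max(0, 1 - 3.19/11.1736) = 0.7145
Step 3: prox(x) = [3.8915, -1.323, 4.5215, 5.138]
||prox(x)|| = 7.9836
Step 4: Proximal objective.
0.5*||prox-x||^2 = 5.0881
lambda*||prox|| = 25.4677
Total = 30.5556


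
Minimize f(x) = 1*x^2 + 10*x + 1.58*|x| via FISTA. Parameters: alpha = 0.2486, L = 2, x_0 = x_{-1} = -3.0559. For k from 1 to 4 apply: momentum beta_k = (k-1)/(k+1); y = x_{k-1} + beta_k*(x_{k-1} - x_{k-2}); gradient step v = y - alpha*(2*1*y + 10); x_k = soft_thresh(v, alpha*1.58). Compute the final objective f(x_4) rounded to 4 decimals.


FISTA on f(x) = 1*x^2 + 10*x + 1.58*|x|
L = 2, alpha = 0.2486
Iteration 1: beta = 0.0, y = -3.0559 + 0.0*(-3.0559 + 3.0559) = -3.0559
  grad(y) = 3.8882, v = y - alpha*grad = -4.0225
  prox(v) = soft_thresh(-4.0225, 0.3928) = -3.6297
Iteration 2: beta = 0.3333, y = -3.6297 + 0.3333*(-3.6297 + 3.0559) = -3.821
  grad(y) = 2.358, v = y - alpha*grad = -4.4072
  prox(v) = soft_thresh(-4.4072, 0.3928) = -4.0144
Iteration 3: beta = 0.5, y = -4.0144 + 0.5*(-4.0144 + 3.6297) = -4.2068
  grad(y) = 1.5865, v = y - alpha*grad = -4.6012
  prox(v) = soft_thresh(-4.6012, 0.3928) = -4.2084
Iteration 4: beta = 0.6, y = -4.2084 + 0.6*(-4.2084 + 4.0144) = -4.3247
  grad(y) = 1.3505, v = y - alpha*grad = -4.6605
  prox(v) = soft_thresh(-4.6605, 0.3928) = -4.2677
f(x_4) = 1*(-4.2677)^2 + 10*(-4.2677) + 1.58*|-4.2677| = -17.7208


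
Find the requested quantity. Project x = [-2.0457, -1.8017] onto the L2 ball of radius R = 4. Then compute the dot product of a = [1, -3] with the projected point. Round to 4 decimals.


Step 1: Compute ||x|| (intermediates to 6 decimals).
||x|| = sqrt((-2.0457)^2 + (-1.8017)^2) = 2.725988
Step 2: Project.
Since ||x|| <= R, proj = x (no scaling needed).
proj(x) = [-2.0457, -1.8017]
Step 3: Dot product.
a^T * proj(x) = 1*(-2.0457) - 3*(-1.8017) = 3.3594


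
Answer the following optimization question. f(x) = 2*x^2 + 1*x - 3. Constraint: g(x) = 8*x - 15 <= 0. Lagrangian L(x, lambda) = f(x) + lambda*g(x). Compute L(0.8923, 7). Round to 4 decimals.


Step 1: Evaluate f(x).
f(0.8923) = 2*0.8923^2 + 1*0.8923 - 3 = -0.5153
Step 2: Evaluate g(x).
g(0.8923) = 8*0.8923 - 15 = -7.8616
Step 3: Compute Lagrangian.
L = -0.5153 + 7*-7.8616 = -55.5465


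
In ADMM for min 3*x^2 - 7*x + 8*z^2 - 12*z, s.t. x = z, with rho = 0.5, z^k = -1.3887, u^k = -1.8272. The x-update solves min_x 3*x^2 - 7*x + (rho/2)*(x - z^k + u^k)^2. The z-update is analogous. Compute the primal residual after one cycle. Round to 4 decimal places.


ADMM iteration with rho = 0.5, z^k = -1.3887, u^k = -1.8272
Step 1: x-update.
Minimize 3*x^2 - 7*x + (0.5/2)*(x + 1.3887 - 1.8272)^2
FOC: (2*3 + 0.5)*x = 7 + 0.5*(-1.3887 + 1.8272)
x^{k+1} = 1.1107
Step 2: z-update.
Minimize 8*z^2 - 12*z + (0.5/2)*(1.1107 - z - 1.8272)^2
FOC: (2*8 + 0.5)*z = 12 + 0.5*(1.1107 - 1.8272)
z^{k+1} = 0.7056
Step 3: u-update.
u^{k+1} = -1.8272 + 1.1107 - 0.7056 = -1.4221
Step 4: Primal residual = |1.1107 - 0.7056| = 0.4051


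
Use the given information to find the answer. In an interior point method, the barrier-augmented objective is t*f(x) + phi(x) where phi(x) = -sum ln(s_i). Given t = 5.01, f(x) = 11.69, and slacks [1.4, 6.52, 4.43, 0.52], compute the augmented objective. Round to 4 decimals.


Step 1: Compute log-barrier.
ln values: [0.3365, 1.8749, 1.4884, -0.6539]
phi = -(0.3365 + 1.8749 + 1.4884 - 0.6539) = -3.0458
Step 2: Compute augmented objective.
t*f(x) = 5.01*11.69 = 58.5669
Total = 58.5669 - 3.0458 = 55.5211


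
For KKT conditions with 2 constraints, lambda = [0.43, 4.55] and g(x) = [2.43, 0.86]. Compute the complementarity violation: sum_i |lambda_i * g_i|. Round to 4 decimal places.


KKT complementary slackness check:
lambda_1 * g_1 = 0.43 * 2.43 = 1.0449
lambda_2 * g_2 = 4.55 * 0.86 = 3.913
Total violation = 1.0449 + 3.913 = 4.9579


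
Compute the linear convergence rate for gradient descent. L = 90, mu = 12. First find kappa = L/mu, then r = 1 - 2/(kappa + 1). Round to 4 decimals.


Step 1: Compute the condition number.
kappa = L/mu = 90/12 = 7.5
Step 2: Compute the convergence rate.
r = 1 - 2/(kappa + 1) = 1 - 2*mu/(L + mu) = (L - mu)/(L + mu) = 78/102 = 0.7647


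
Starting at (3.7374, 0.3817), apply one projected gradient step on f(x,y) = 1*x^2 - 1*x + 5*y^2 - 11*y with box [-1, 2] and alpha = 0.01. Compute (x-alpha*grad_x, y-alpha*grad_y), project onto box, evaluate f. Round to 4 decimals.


Step 1: Compute gradient at (3.7374, 0.3817).
grad_x = 2*1*3.7374 - 1 = 6.4748
grad_y = 2*5*0.3817 - 11 = -7.183
Step 2: Gradient step.
x_raw = 3.7374 - 0.01*6.4748 = 3.6727
y_raw = 0.3817 - 0.01*-7.183 = 0.4535
Step 3: Project onto [-1, 2].
x_proj = clip(3.6727) = 2.0
y_proj = clip(0.4535) = 0.4535
Step 4: Evaluate f.
f(2.0, 0.4535) = -1.9604


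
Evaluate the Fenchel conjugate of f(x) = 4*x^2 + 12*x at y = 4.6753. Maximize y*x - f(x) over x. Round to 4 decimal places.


f*(y) = sup_x {y*x - a*x^2 - b*x} = sup_x {(y-b)*x - a*x^2}
FOC: (y - b) - 2a*x = 0 => x* = (y - b)/(2a)
x* = (4.6753 - 12)/(2*4) = -0.9156
f*(4.6753) = (y-b)^2/(4a) = (4.6753 - 12)^2/(4*4)
= 53.6512/16 = 3.3532


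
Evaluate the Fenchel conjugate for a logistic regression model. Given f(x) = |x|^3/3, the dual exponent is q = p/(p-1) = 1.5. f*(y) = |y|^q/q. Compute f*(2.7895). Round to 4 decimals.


The conjugate exponent q satisfies 1/p + 1/q = 1.
p = 3, so q = 3/(3 - 1) = 1.5
|y|^q = 2.7895^1.5 = 4.659
f*(2.7895) = 4.659 / 1.5 = 3.106


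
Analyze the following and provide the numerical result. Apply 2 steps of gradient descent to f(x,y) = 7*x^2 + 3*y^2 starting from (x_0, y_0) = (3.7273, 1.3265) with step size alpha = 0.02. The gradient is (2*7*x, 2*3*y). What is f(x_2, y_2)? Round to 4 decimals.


Gradient descent on f(x,y) = 7*x^2 + 3*y^2.
Starting point: (3.7273, 1.3265), alpha = 0.02
Step 1: grad_x = 2*7*3.7273 = 52.1822, grad_y = 2*3*1.3265 = 7.959
  x_1 = 3.7273 - 0.02*52.1822 = 2.6837
  y_1 = 1.3265 - 0.02*7.959 = 1.1673
Step 2: grad_x = 2*7*2.6837 = 37.5712, grad_y = 2*3*1.1673 = 7.0039
  x_2 = 2.6837 - 0.02*37.5712 = 1.9322
  y_2 = 1.1673 - 0.02*7.0039 = 1.0272
f(1.9322, 1.0272) = 7*1.9322^2 + 3*1.0272^2 = 29.3003


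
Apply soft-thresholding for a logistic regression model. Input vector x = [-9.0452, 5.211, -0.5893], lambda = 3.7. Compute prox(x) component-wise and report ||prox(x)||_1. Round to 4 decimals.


Soft-thresholding with lambda = 3.7:
prox(-9.0452) = sign(-9.0452)*max(|-9.0452| - 3.7, 0) = -5.3452
prox(5.211) = sign(5.211)*max(|5.211| - 3.7, 0) = 1.511
prox(-0.5893) = sign(-0.5893)*max(|-0.5893| - 3.7, 0) = 0.0
prox(x) = [-5.3452, 1.511, 0.0]
||prox(x)||_1 = 5.3452 + 1.511 + 0.0 = 6.8562


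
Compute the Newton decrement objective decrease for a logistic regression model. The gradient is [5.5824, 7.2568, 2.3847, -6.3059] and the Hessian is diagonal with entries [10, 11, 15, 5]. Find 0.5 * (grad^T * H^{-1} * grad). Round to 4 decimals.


Step 1: H is diagonal, so H^(-1) * g = [0.5582, 0.6597, 0.159, -1.2612].
Step 2: g^T H^(-1) g = sum_i g_i^2 / H_ii
  = (5.5824)^2/10 + (7.2568)^2/11 + (2.3847)^2/15 + (-6.3059)^2/5
  = 3.1163 + 4.7874 + 0.3791 + 7.9529 = 16.2357
Step 3: Objective decrease = 0.5 * g^T H^(-1) g = 8.1178


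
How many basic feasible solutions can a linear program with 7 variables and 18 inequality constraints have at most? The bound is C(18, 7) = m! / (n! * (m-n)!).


Each vertex corresponds to some choice of n active constraints out of m, so the number of vertices is at most C(m, n) = m! / (n!(m-n)!).
m = 18, n = 7
Numerator: 18 * 17 * 16 * 15 * 14 * 13 * 12
Denominator: 7! = 5040
C(18, 7) = 31824


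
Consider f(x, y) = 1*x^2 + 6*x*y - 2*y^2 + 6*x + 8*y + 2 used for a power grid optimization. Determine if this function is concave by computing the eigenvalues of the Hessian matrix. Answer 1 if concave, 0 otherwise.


The Hessian of f(x,y) = 1*x^2 + 6*x*y - 2*y^2 + 6*x + 8*y + 2 is:
H = [[2, 6], [6, -4]]
Trace = 2 - 4 = -2
Determinant = 2*-4 - (6)^2 = -44
Discriminant = (-2)^2 - 4*-44 = 180.0
Eigenvalues: lambda_1 = -7.7082, lambda_2 = 5.7082
The function is not concave.

0


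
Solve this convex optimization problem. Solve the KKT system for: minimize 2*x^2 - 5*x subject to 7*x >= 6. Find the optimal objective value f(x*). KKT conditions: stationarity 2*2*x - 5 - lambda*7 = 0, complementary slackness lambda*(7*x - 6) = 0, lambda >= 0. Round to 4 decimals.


Step 1: Try lambda = 0 (constraint inactive).
Stationarity: 2*2*x - 5 = 0
x* = 5/(2*2) = 1.25
Check constraint: 7*1.25 = 8.75 >= 6 -- satisfied.
Step 2: Compute optimal value.
f(x*) = 2*1.25^2 - 5*1.25 = -3.125


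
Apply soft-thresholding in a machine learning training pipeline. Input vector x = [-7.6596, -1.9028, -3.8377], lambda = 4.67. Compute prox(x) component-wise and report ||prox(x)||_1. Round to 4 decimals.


Soft-thresholding with lambda = 4.67:
prox(-7.6596) = sign(-7.6596)*max(|-7.6596| - 4.67, 0) = -2.9896
prox(-1.9028) = sign(-1.9028)*max(|-1.9028| - 4.67, 0) = 0.0
prox(-3.8377) = sign(-3.8377)*max(|-3.8377| - 4.67, 0) = 0.0
prox(x) = [-2.9896, 0.0, 0.0]
||prox(x)||_1 = 2.9896 + 0.0 + 0.0 = 2.9896


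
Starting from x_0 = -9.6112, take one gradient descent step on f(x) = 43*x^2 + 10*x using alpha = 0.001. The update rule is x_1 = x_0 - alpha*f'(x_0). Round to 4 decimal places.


We compute the gradient at x_0 and apply the update.
f'(x) = 86*x + 10
f'(-9.6112) = 86*-9.6112 + 10 = -816.5632
x_1 = -9.6112 - 0.001*-816.5632 = -8.7946


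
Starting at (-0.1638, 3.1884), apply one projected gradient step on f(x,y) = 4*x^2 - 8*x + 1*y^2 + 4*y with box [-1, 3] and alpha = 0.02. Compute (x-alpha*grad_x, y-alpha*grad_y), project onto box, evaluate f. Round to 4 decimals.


Step 1: Compute gradient at (-0.1638, 3.1884).
grad_x = 2*4*-0.1638 - 8 = -9.3104
grad_y = 2*1*3.1884 + 4 = 10.3768
Step 2: Gradient step.
x_raw = -0.1638 - 0.02*-9.3104 = 0.0224
y_raw = 3.1884 - 0.02*10.3768 = 2.9809
Step 3: Project onto [-1, 3].
x_proj = clip(0.0224) = 0.0224
y_proj = clip(2.9809) = 2.9809
Step 4: Evaluate f.
f(0.0224, 2.9809) = 20.6318


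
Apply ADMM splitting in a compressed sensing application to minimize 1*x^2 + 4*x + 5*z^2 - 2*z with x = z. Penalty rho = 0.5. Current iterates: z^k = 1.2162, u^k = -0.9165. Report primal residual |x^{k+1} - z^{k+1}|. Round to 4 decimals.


ADMM iteration with rho = 0.5, z^k = 1.2162, u^k = -0.9165
Step 1: x-update.
Minimize 1*x^2 + 4*x + (0.5/2)*(x - 1.2162 - 0.9165)^2
FOC: (2*1 + 0.5)*x = -4 + 0.5*(1.2162 + 0.9165)
x^{k+1} = -1.1735
Step 2: z-update.
Minimize 5*z^2 - 2*z + (0.5/2)*(-1.1735 - z - 0.9165)^2
FOC: (2*5 + 0.5)*z = 2 + 0.5*(-1.1735 - 0.9165)
z^{k+1} = 0.091
Step 3: u-update.
u^{k+1} = -0.9165 - 1.1735 - 0.091 = -2.1809
Step 4: Primal residual = |-1.1735 - 0.091| = 1.2644


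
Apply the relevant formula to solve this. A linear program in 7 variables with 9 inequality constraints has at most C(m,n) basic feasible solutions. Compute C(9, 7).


Each vertex corresponds to some choice of n active constraints out of m, so the number of vertices is at most C(m, n) = m! / (n!(m-n)!).
m = 9, n = 7
Numerator: 9 * 8 * 7 * 6 * 5 * 4 * 3
Denominator: 7! = 5040
C(9, 7) = 36


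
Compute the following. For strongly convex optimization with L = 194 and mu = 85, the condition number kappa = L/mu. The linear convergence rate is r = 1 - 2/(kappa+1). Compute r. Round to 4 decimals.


Step 1: Compute the condition number.
kappa = L/mu = 194/85 = 2.2824
Step 2: Compute the convergence rate.
r = 1 - 2/(kappa + 1) = 1 - 2*mu/(L + mu) = (L - mu)/(L + mu) = 109/279 = 0.3907


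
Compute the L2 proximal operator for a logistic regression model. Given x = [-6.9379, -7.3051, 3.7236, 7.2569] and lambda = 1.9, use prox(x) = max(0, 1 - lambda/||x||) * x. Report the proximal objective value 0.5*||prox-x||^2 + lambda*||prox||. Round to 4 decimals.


Step 1: Compute ||x||.
||x|| = 12.9625
Step 2: Compute scaling factor.
scale = max(0, 1 - 1.9/12.9625) = 0.8534
Step 3: prox(x) = [-5.921, -6.2343, 3.1778, 6.1932]
||prox(x)|| = 11.0625
Step 4: Proximal objective.
0.5*||prox-x||^2 = 1.805
lambda*||prox|| = 21.0188
Total = 22.8238


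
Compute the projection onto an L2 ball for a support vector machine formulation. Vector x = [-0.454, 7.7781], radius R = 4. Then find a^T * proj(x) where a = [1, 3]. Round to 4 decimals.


Step 1: Compute ||x|| (intermediates to 6 decimals).
||x|| = sqrt((-0.454)^2 + 7.7781^2) = 7.791338
Step 2: Project.
Since ||x|| > R, scale = R/||x|| = 4/7.791338 = 0.513391, proj(x) = scale * x
proj(x) = [-0.23308, 3.993207]
Step 3: Dot product.
a^T * proj(x) = 1*(-0.23308) + 3*3.993207 = 11.7465


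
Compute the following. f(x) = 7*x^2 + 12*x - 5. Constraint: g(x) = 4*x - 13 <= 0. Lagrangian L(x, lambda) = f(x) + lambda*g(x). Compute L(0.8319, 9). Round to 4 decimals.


Step 1: Evaluate f(x).
f(0.8319) = 7*0.8319^2 + 12*0.8319 - 5 = 9.8272
Step 2: Evaluate g(x).
g(0.8319) = 4*0.8319 - 13 = -9.6724
Step 3: Compute Lagrangian.
L = 9.8272 + 9*-9.6724 = -77.2244


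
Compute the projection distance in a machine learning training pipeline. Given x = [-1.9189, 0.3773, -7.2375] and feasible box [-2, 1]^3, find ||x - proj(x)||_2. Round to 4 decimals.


Project each component onto [-2, 1].
clip(-1.9189) = -1.9189, clip(0.3773) = 0.3773, clip(-7.2375) = -2.0
Projection = [-1.9189, 0.3773, -2.0]
Squared diffs: [0.0, 0.0, 27.4314]
Distance = sqrt(27.4314) = 5.2375


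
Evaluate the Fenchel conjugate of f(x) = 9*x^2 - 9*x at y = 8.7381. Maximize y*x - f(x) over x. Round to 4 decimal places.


f*(y) = sup_x {y*x - a*x^2 - b*x} = sup_x {(y-b)*x - a*x^2}
FOC: (y - b) - 2a*x = 0 => x* = (y - b)/(2a)
x* = (8.7381 + 9)/(2*9) = 0.9855
f*(8.7381) = (y-b)^2/(4a) = (8.7381 + 9)^2/(4*9)
= 314.6402/36 = 8.74


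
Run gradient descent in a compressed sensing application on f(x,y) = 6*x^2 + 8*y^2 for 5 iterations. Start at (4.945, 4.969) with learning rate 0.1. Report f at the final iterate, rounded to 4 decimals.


Gradient descent on f(x,y) = 6*x^2 + 8*y^2.
Starting point: (4.945, 4.969), alpha = 0.1
Step 1: grad_x = 2*6*4.945 = 59.34, grad_y = 2*8*4.969 = 79.504
  x_1 = 4.945 - 0.1*59.34 = -0.989
  y_1 = 4.969 - 0.1*79.504 = -2.9814
Step 2: grad_x = 2*6*-0.989 = -11.868, grad_y = 2*8*-2.9814 = -47.7024
  x_2 = -0.989 - 0.1*-11.868 = 0.1978
  y_2 = -2.9814 - 0.1*-47.7024 = 1.7888
Step 3: grad_x = 2*6*0.1978 = 2.3736, grad_y = 2*8*1.7888 = 28.6214
  x_3 = 0.1978 - 0.1*2.3736 = -0.0396
  y_3 = 1.7888 - 0.1*28.6214 = -1.0733
Step 4: grad_x = 2*6*-0.0396 = -0.4747, grad_y = 2*8*-1.0733 = -17.1729
  x_4 = -0.0396 - 0.1*-0.4747 = 0.0079
  y_4 = -1.0733 - 0.1*-17.1729 = 0.644
Step 5: grad_x = 2*6*0.0079 = 0.0949, grad_y = 2*8*0.644 = 10.3037
  x_5 = 0.0079 - 0.1*0.0949 = -0.0016
  y_5 = 0.644 - 0.1*10.3037 = -0.3864
f(-0.0016, -0.3864) = 6*(-0.0016)^2 + 8*(-0.3864)^2 = 1.1944


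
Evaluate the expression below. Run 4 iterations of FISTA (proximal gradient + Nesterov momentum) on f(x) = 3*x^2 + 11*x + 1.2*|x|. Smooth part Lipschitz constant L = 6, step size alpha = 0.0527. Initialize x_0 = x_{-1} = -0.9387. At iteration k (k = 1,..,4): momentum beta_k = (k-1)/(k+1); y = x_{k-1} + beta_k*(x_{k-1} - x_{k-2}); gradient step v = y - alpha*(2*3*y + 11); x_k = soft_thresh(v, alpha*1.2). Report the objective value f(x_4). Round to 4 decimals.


FISTA on f(x) = 3*x^2 + 11*x + 1.2*|x|
L = 6, alpha = 0.0527
Iteration 1: beta = 0.0, y = -0.9387 + 0.0*(-0.9387 + 0.9387) = -0.9387
  grad(y) = 5.3678, v = y - alpha*grad = -1.2216
  prox(v) = soft_thresh(-1.2216, 0.0632) = -1.1583
Iteration 2: beta = 0.3333, y = -1.1583 + 0.3333*(-1.1583 + 0.9387) = -1.2316
  grad(y) = 3.6107, v = y - alpha*grad = -1.4218
  prox(v) = soft_thresh(-1.4218, 0.0632) = -1.3586
Iteration 3: beta = 0.5, y = -1.3586 + 0.5*(-1.3586 + 1.1583) = -1.4587
  grad(y) = 2.2476, v = y - alpha*grad = -1.5772
  prox(v) = soft_thresh(-1.5772, 0.0632) = -1.5139
Iteration 4: beta = 0.6, y = -1.5139 + 0.6*(-1.5139 + 1.3586) = -1.6071
  grad(y) = 1.3572, v = y - alpha*grad = -1.6787
  prox(v) = soft_thresh(-1.6787, 0.0632) = -1.6154
f(x_4) = 3*(-1.6154)^2 + 11*(-1.6154) + 1.2*|-1.6154| = -8.0024


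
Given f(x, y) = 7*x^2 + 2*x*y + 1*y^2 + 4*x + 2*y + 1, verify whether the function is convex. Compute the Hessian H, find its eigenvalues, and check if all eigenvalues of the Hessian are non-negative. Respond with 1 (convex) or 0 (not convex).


The Hessian of f(x,y) = 7*x^2 + 2*x*y + 1*y^2 + 4*x + 2*y + 1 is:
H = [[14, 2], [2, 2]]
Trace = 14 + 2 = 16
Determinant = 14*2 - (2)^2 = 24
Discriminant = (16)^2 - 4*24 = 160.0
Eigenvalues: lambda_1 = 1.6754, lambda_2 = 14.3246
The function is convex.

1


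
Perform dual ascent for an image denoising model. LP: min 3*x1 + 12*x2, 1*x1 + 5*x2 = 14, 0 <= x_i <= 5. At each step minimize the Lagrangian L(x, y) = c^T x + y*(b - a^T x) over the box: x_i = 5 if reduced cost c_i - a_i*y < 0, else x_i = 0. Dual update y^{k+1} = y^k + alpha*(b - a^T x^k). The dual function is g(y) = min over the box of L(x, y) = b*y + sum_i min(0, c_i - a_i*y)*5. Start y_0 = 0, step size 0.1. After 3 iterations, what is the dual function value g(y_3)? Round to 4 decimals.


Dual ascent for LP: min 3*x1 + 12*x2, 1*x1 + 5*x2 = 14, 0 <= x_i <= 5
Step 1: y^k = 0.0, reduced costs: (3.0, 12.0)
  x^k = (0.0, 0.0), subgradient = b - a^T x = 14.0
  y^{k+1} = 0.0 + 0.1*14.0 = 1.4
Step 2: y^k = 1.4, reduced costs: (1.6, 5.0)
  x^k = (0.0, 0.0), subgradient = b - a^T x = 14.0
  y^{k+1} = 1.4 + 0.1*14.0 = 2.8
Step 3: y^k = 2.8, reduced costs: (0.2, -2.0)
  x^k = (0.0, 5.0), subgradient = b - a^T x = -11.0
  y^{k+1} = 2.8 + 0.1*-11.0 = 1.7
Dual objective at y_3 = 1.7: reduced costs (1.3, 3.5), box minimizer x = (0.0, 0.0)
g(y_3) = b*y + (c1 - a1*y)*x1 + (c2 - a2*y)*x2 = 14*1.7 + 1.3*0.0 + 3.5*0.0 = 23.8 + 0.0 + 0.0 = 23.8


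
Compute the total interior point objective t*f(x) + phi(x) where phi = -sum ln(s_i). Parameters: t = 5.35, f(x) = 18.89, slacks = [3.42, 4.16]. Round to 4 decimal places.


Step 1: Compute log-barrier.
ln values: [1.2296, 1.4255]
phi = -(1.2296 + 1.4255) = -2.6552
Step 2: Compute augmented objective.
t*f(x) = 5.35*18.89 = 101.0615
Total = 101.0615 - 2.6552 = 98.4063


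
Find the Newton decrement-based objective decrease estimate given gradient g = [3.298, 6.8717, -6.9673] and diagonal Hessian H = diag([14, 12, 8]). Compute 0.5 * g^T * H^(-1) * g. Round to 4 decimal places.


Step 1: H is diagonal, so H^(-1) * g = [0.2356, 0.5726, -0.8709].
Step 2: g^T H^(-1) g = sum_i g_i^2 / H_ii
  = (3.298)^2/14 + (6.8717)^2/12 + (-6.9673)^2/8
  = 0.7769 + 3.935 + 6.0679 = 10.7798
Step 3: Objective decrease = 0.5 * g^T H^(-1) g = 5.3899


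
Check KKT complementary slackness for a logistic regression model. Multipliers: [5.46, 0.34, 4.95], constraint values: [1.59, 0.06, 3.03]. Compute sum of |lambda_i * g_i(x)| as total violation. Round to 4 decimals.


KKT complementary slackness check:
lambda_1 * g_1 = 5.46 * 1.59 = 8.6814
lambda_2 * g_2 = 0.34 * 0.06 = 0.0204
lambda_3 * g_3 = 4.95 * 3.03 = 14.9985
Total violation = 8.6814 + 0.0204 + 14.9985 = 23.7003


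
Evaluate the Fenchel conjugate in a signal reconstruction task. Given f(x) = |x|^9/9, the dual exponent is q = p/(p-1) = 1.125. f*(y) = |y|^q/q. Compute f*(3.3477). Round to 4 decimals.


The conjugate exponent q satisfies 1/p + 1/q = 1.
p = 9, so q = 9/(9 - 1) = 1.125
|y|^q = 3.3477^1.125 = 3.8935
f*(3.3477) = 3.8935 / 1.125 = 3.4609


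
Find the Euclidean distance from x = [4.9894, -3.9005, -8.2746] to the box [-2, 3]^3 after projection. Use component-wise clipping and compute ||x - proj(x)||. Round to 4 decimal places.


Project each component onto [-2, 3].
clip(4.9894) = 3.0, clip(-3.9005) = -2.0, clip(-8.2746) = -2.0
Projection = [3.0, -2.0, -2.0]
Squared diffs: [3.9577, 3.6119, 39.3706]
Distance = sqrt(46.9402) = 6.8513


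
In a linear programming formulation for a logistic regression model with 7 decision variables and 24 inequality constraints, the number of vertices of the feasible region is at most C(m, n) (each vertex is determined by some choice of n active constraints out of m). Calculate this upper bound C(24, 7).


Each vertex corresponds to some choice of n active constraints out of m, so the number of vertices is at most C(m, n) = m! / (n!(m-n)!).
m = 24, n = 7
Numerator: 24 * 23 * 22 * 21 * 20 * 19 * 18
Denominator: 7! = 5040
C(24, 7) = 346104


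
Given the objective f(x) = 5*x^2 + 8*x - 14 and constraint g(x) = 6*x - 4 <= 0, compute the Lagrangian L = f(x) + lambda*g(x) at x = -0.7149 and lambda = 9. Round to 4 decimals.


Step 1: Evaluate f(x).
f(-0.7149) = 5*(-0.7149)^2 + 8*(-0.7149) - 14 = -17.1638
Step 2: Evaluate g(x).
g(-0.7149) = 6*-0.7149 - 4 = -8.2894
Step 3: Compute Lagrangian.
L = -17.1638 + 9*-8.2894 = -91.7684


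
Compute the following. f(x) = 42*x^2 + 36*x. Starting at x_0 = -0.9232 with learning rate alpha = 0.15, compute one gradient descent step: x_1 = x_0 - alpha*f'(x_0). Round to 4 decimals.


We compute the gradient at x_0 and apply the update.
f'(x) = 84*x + 36
f'(-0.9232) = 84*-0.9232 + 36 = -41.5488
x_1 = -0.9232 - 0.15*-41.5488 = 5.3091


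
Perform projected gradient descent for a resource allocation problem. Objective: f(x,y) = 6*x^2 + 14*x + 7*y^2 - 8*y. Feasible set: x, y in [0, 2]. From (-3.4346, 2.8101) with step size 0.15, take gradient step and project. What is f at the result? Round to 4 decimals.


Step 1: Compute gradient at (-3.4346, 2.8101).
grad_x = 2*6*-3.4346 + 14 = -27.2152
grad_y = 2*7*2.8101 - 8 = 31.3414
Step 2: Gradient step.
x_raw = -3.4346 - 0.15*-27.2152 = 0.6477
y_raw = 2.8101 - 0.15*31.3414 = -1.8911
Step 3: Project onto [0, 2].
x_proj = clip(0.6477) = 0.6477
y_proj = clip(-1.8911) = 0.0
Step 4: Evaluate f.
f(0.6477, 0.0) = 11.5845


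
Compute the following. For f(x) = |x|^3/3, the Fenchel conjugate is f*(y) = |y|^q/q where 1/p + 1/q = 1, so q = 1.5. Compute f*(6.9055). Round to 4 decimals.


The conjugate exponent q satisfies 1/p + 1/q = 1.
p = 3, so q = 3/(3 - 1) = 1.5
|y|^q = 6.9055^1.5 = 18.1465
f*(6.9055) = 18.1465 / 1.5 = 12.0977


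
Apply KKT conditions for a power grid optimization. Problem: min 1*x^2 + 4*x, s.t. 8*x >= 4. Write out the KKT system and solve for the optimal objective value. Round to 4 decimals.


Step 1: Try lambda = 0 (constraint inactive).
x_unc = -4/(2*1) = -2.0
Check: 8*-2.0 = -16.0 < 4 -- violated!
Step 2: Constraint must be active: 8*x = 4
x* = 4/8 = 0.5
lambda = (2*1*0.5 + 4)/8 = 0.625
Step 3: Compute optimal value.
f(x*) = 1*0.5^2 + 4*0.5 = 2.25


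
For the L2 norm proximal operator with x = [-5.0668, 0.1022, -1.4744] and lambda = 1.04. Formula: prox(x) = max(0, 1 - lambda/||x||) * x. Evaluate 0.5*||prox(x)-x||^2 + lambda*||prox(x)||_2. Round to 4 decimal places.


Step 1: Compute ||x||.
||x|| = 5.278
Step 2: Compute scaling factor.
scale = max(0, 1 - 1.04/5.278) = 0.803
Step 3: prox(x) = [-4.0684, 0.0821, -1.1839]
||prox(x)|| = 4.238
Step 4: Proximal objective.
0.5*||prox-x||^2 = 0.5408
lambda*||prox|| = 4.4075
Total = 4.9483


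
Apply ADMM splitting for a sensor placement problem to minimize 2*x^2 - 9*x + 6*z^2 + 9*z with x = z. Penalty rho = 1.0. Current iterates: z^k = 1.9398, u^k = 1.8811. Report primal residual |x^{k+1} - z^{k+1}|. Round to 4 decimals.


ADMM iteration with rho = 1.0, z^k = 1.9398, u^k = 1.8811
Step 1: x-update.
Minimize 2*x^2 - 9*x + (1.0/2)*(x - 1.9398 + 1.8811)^2
FOC: (2*2 + 1.0)*x = 9 + 1.0*(1.9398 - 1.8811)
x^{k+1} = 1.8117
Step 2: z-update.
Minimize 6*z^2 + 9*z + (1.0/2)*(1.8117 - z + 1.8811)^2
FOC: (2*6 + 1.0)*z = -9 + 1.0*(1.8117 + 1.8811)
z^{k+1} = -0.4082
Step 3: u-update.
u^{k+1} = 1.8811 + 1.8117 + 0.4082 = 4.1011
Step 4: Primal residual = |1.8117 + 0.4082| = 2.22


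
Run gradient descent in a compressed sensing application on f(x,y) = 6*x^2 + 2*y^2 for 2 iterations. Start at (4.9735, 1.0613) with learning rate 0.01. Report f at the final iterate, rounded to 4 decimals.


Gradient descent on f(x,y) = 6*x^2 + 2*y^2.
Starting point: (4.9735, 1.0613), alpha = 0.01
Step 1: grad_x = 2*6*4.9735 = 59.682, grad_y = 2*2*1.0613 = 4.2452
  x_1 = 4.9735 - 0.01*59.682 = 4.3767
  y_1 = 1.0613 - 0.01*4.2452 = 1.0188
Step 2: grad_x = 2*6*4.3767 = 52.5202, grad_y = 2*2*1.0188 = 4.0754
  x_2 = 4.3767 - 0.01*52.5202 = 3.8515
  y_2 = 1.0188 - 0.01*4.0754 = 0.9781
f(3.8515, 0.9781) = 6*3.8515^2 + 2*0.9781^2 = 90.9167


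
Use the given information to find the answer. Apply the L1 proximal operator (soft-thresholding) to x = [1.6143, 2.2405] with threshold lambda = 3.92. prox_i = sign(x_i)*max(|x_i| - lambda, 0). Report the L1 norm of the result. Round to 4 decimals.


Soft-thresholding with lambda = 3.92:
prox(1.6143) = sign(1.6143)*max(|1.6143| - 3.92, 0) = 0.0
prox(2.2405) = sign(2.2405)*max(|2.2405| - 3.92, 0) = 0.0
prox(x) = [0.0, 0.0]
||prox(x)||_1 = 0.0 + 0.0 = 0.0


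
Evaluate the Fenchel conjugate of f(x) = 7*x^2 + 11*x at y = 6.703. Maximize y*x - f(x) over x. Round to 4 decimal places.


f*(y) = sup_x {y*x - a*x^2 - b*x} = sup_x {(y-b)*x - a*x^2}
FOC: (y - b) - 2a*x = 0 => x* = (y - b)/(2a)
x* = (6.703 - 11)/(2*7) = -0.3069
f*(6.703) = (y-b)^2/(4a) = (6.703 - 11)^2/(4*7)
= 18.4642/28 = 0.6594


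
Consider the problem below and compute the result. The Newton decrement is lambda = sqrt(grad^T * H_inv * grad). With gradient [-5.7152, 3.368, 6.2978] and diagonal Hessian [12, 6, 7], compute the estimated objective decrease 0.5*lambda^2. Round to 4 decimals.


Step 1: H is diagonal, so H^(-1) * g = [-0.4763, 0.5613, 0.8997].
Step 2: g^T H^(-1) g = sum_i g_i^2 / H_ii
  = (-5.7152)^2/12 + (3.368)^2/6 + (6.2978)^2/7
  = 2.722 + 1.8906 + 5.666 = 10.2786
Step 3: Objective decrease = 0.5 * g^T H^(-1) g = 5.1393


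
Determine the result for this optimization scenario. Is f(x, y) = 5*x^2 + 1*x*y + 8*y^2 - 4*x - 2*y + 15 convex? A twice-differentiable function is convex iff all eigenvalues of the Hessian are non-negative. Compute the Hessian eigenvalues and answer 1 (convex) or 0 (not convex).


The Hessian of f(x,y) = 5*x^2 + 1*x*y + 8*y^2 - 4*x - 2*y + 15 is:
H = [[10, 1], [1, 16]]
Trace = 10 + 16 = 26
Determinant = 10*16 - (1)^2 = 159
Discriminant = (26)^2 - 4*159 = 40.0
Eigenvalues: lambda_1 = 9.8377, lambda_2 = 16.1623
The function is convex.

1


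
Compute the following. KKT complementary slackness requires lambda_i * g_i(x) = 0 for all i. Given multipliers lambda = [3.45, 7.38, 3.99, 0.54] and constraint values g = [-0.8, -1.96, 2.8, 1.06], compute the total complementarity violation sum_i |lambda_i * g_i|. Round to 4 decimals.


KKT complementary slackness check:
lambda_1 * g_1 = 3.45 * -0.8 = -2.76
lambda_2 * g_2 = 7.38 * -1.96 = -14.4648
lambda_3 * g_3 = 3.99 * 2.8 = 11.172
lambda_4 * g_4 = 0.54 * 1.06 = 0.5724
Total violation = 2.76 + 14.4648 + 11.172 + 0.5724 = 28.9692


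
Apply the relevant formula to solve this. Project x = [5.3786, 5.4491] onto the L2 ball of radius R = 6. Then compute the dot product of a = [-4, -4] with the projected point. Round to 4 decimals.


Step 1: Compute ||x|| (intermediates to 6 decimals).
||x|| = sqrt(5.3786^2 + 5.4491^2) = 7.656502
Step 2: Project.
Since ||x|| > R, scale = R/||x|| = 6/7.656502 = 0.783648, proj(x) = scale * x
proj(x) = [4.214929, 4.270176]
Step 3: Dot product.
a^T * proj(x) = -4*4.214929 - 4*4.270176 = -33.9404


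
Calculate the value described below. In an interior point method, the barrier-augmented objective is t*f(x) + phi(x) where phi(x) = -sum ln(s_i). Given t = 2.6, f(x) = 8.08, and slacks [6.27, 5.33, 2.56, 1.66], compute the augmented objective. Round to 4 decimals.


Step 1: Compute log-barrier.
ln values: [1.8358, 1.6734, 0.94, 0.5068]
phi = -(1.8358 + 1.6734 + 0.94 + 0.5068) = -4.956
Step 2: Compute augmented objective.
t*f(x) = 2.6*8.08 = 21.008
Total = 21.008 - 4.956 = 16.052


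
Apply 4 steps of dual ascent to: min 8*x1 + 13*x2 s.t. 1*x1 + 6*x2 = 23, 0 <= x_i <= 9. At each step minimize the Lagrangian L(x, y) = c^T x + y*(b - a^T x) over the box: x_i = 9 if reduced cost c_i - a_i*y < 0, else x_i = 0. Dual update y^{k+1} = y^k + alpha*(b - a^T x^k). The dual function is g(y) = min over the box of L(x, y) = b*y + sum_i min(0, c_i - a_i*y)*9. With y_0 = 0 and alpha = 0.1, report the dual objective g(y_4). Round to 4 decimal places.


Dual ascent for LP: min 8*x1 + 13*x2, 1*x1 + 6*x2 = 23, 0 <= x_i <= 9
Step 1: y^k = 0.0, reduced costs: (8.0, 13.0)
  x^k = (0.0, 0.0), subgradient = b - a^T x = 23.0
  y^{k+1} = 0.0 + 0.1*23.0 = 2.3
Step 2: y^k = 2.3, reduced costs: (5.7, -0.8)
  x^k = (0.0, 9.0), subgradient = b - a^T x = -31.0
  y^{k+1} = 2.3 + 0.1*-31.0 = -0.8
Step 3: y^k = -0.8, reduced costs: (8.8, 17.8)
  x^k = (0.0, 0.0), subgradient = b - a^T x = 23.0
  y^{k+1} = -0.8 + 0.1*23.0 = 1.5
Step 4: y^k = 1.5, reduced costs: (6.5, 4.0)
  x^k = (0.0, 0.0), subgradient = b - a^T x = 23.0
  y^{k+1} = 1.5 + 0.1*23.0 = 3.8
Dual objective at y_4 = 3.8: reduced costs (4.2, -9.8), box minimizer x = (0.0, 9.0)
g(y_4) = b*y + (c1 - a1*y)*x1 + (c2 - a2*y)*x2 = 23*3.8 + 4.2*0.0 + (-9.8)*9.0 = 87.4 + 0.0 - 88.2 = -0.8


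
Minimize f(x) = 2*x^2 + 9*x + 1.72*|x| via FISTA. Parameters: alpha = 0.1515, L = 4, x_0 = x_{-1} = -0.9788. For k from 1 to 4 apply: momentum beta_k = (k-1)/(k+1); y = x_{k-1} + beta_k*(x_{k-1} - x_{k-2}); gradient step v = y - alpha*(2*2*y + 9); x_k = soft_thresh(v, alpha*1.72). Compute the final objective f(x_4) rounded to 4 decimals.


FISTA on f(x) = 2*x^2 + 9*x + 1.72*|x|
L = 4, alpha = 0.1515
Iteration 1: beta = 0.0, y = -0.9788 + 0.0*(-0.9788 + 0.9788) = -0.9788
  grad(y) = 5.0848, v = y - alpha*grad = -1.7491
  prox(v) = soft_thresh(-1.7491, 0.2606) = -1.4886
Iteration 2: beta = 0.3333, y = -1.4886 + 0.3333*(-1.4886 + 0.9788) = -1.6585
  grad(y) = 2.366, v = y - alpha*grad = -2.0169
  prox(v) = soft_thresh(-2.0169, 0.2606) = -1.7564
Iteration 3: beta = 0.5, y = -1.7564 + 0.5*(-1.7564 + 1.4886) = -1.8903
  grad(y) = 1.4389, v = y - alpha*grad = -2.1083
  prox(v) = soft_thresh(-2.1083, 0.2606) = -1.8477
Iteration 4: beta = 0.6, y = -1.8477 + 0.6*(-1.8477 + 1.7564) = -1.9025
  grad(y) = 1.3901, v = y - alpha*grad = -2.1131
  prox(v) = soft_thresh(-2.1131, 0.2606) = -1.8525
f(x_4) = 2*(-1.8525)^2 + 9*(-1.8525) + 1.72*|-1.8525| = -6.6227


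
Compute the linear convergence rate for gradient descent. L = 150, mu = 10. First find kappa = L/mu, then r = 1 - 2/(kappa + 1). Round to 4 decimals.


Step 1: Compute the condition number.
kappa = L/mu = 150/10 = 15.0
Step 2: Compute the convergence rate.
r = 1 - 2/(kappa + 1) = 1 - 2*mu/(L + mu) = (L - mu)/(L + mu) = 140/160 = 0.875


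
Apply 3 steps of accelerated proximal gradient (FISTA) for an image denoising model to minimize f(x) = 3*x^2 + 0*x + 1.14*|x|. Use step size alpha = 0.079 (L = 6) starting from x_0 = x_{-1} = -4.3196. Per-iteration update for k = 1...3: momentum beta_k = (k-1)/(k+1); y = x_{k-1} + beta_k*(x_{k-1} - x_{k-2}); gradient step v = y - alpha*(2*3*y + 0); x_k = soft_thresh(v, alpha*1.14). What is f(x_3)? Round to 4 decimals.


FISTA on f(x) = 3*x^2 + 0*x + 1.14*|x|
L = 6, alpha = 0.079
Iteration 1: beta = 0.0, y = -4.3196 + 0.0*(-4.3196 + 4.3196) = -4.3196
  grad(y) = -25.9176, v = y - alpha*grad = -2.2721
  prox(v) = soft_thresh(-2.2721, 0.0901) = -2.182
Iteration 2: beta = 0.3333, y = -2.182 + 0.3333*(-2.182 + 4.3196) = -1.4695
  grad(y) = -8.8172, v = y - alpha*grad = -0.773
  prox(v) = soft_thresh(-0.773, 0.0901) = -0.6829
Iteration 3: beta = 0.5, y = -0.6829 + 0.5*(-0.6829 + 2.182) = 0.0667
  grad(y) = 0.3999, v = y - alpha*grad = 0.0351
  prox(v) = soft_thresh(0.0351, 0.0901) = 0.0
f(x_3) = 3*0.0^2 + 0*0.0 + 1.14*|0.0| = 0.0


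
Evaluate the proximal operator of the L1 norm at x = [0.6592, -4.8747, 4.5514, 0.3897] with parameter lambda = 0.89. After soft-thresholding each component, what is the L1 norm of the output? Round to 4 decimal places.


Soft-thresholding with lambda = 0.89:
prox(0.6592) = sign(0.6592)*max(|0.6592| - 0.89, 0) = 0.0
prox(-4.8747) = sign(-4.8747)*max(|-4.8747| - 0.89, 0) = -3.9847
prox(4.5514) = sign(4.5514)*max(|4.5514| - 0.89, 0) = 3.6614
prox(0.3897) = sign(0.3897)*max(|0.3897| - 0.89, 0) = 0.0
prox(x) = [0.0, -3.9847, 3.6614, 0.0]
||prox(x)||_1 = 0.0 + 3.9847 + 3.6614 + 0.0 = 7.6461


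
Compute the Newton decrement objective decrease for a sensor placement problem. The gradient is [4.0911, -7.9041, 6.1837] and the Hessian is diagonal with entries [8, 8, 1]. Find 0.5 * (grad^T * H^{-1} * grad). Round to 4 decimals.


Step 1: H is diagonal, so H^(-1) * g = [0.5114, -0.988, 6.1837].
Step 2: g^T H^(-1) g = sum_i g_i^2 / H_ii
  = (4.0911)^2/8 + (-7.9041)^2/8 + (6.1837)^2/1
  = 2.0921 + 7.8093 + 38.2381 = 48.1396
Step 3: Objective decrease = 0.5 * g^T H^(-1) g = 24.0698


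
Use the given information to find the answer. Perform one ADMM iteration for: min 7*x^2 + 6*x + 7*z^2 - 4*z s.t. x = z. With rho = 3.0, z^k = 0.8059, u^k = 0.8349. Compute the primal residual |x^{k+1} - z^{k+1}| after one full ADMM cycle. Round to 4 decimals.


ADMM iteration with rho = 3.0, z^k = 0.8059, u^k = 0.8349
Step 1: x-update.
Minimize 7*x^2 + 6*x + (3.0/2)*(x - 0.8059 + 0.8349)^2
FOC: (2*7 + 3.0)*x = -6 + 3.0*(0.8059 - 0.8349)
x^{k+1} = -0.3581
Step 2: z-update.
Minimize 7*z^2 - 4*z + (3.0/2)*(-0.3581 - z + 0.8349)^2
FOC: (2*7 + 3.0)*z = 4 + 3.0*(-0.3581 + 0.8349)
z^{k+1} = 0.3194
Step 3: u-update.
u^{k+1} = 0.8349 - 0.3581 - 0.3194 = 0.1574
Step 4: Primal residual = |-0.3581 - 0.3194| = 0.6775
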